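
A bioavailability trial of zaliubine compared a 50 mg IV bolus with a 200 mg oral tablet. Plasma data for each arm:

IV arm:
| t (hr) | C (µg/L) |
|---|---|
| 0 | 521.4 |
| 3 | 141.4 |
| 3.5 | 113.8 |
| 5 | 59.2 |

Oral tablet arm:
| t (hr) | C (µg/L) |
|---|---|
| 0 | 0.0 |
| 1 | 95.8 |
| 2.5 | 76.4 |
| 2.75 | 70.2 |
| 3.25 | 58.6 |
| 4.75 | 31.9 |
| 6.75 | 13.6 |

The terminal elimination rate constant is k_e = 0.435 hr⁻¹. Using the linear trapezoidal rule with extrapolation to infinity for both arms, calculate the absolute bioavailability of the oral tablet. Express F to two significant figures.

Trapezoidal AUC_0→5 (IV):
  [0→3]: (521.4+141.4)/2 × 3 = 994.2
  [3→3.5]: (141.4+113.8)/2 × 0.5 = 63.8
  [3.5→5]: (113.8+59.2)/2 × 1.5 = 129.75
  Sum = 1187.75 µg/L·hr
IV tail: 59.2/0.435 = 136.092; AUC_iv,0→∞ = 1187.75 + 136.092 = 1323.842 µg/L·hr
Trapezoidal AUC_0→6.75 (oral tablet):
  [0→1]: (0.0+95.8)/2 × 1 = 47.9
  [1→2.5]: (95.8+76.4)/2 × 1.5 = 129.15
  [2.5→2.75]: (76.4+70.2)/2 × 0.25 = 18.325
  [2.75→3.25]: (70.2+58.6)/2 × 0.5 = 32.2
  [3.25→4.75]: (58.6+31.9)/2 × 1.5 = 67.875
  [4.75→6.75]: (31.9+13.6)/2 × 2 = 45.5
  Sum = 340.95 µg/L·hr
oral tablet tail: 13.6/0.435 = 31.264; AUC_ev,0→∞ = 340.95 + 31.264 = 372.214 µg/L·hr
F = (AUC_ev/D_ev)/(AUC_iv/D_iv) = (372.214/200)/(1323.842/50) = 1.86107/26.47684 = 0.0703

F = 0.070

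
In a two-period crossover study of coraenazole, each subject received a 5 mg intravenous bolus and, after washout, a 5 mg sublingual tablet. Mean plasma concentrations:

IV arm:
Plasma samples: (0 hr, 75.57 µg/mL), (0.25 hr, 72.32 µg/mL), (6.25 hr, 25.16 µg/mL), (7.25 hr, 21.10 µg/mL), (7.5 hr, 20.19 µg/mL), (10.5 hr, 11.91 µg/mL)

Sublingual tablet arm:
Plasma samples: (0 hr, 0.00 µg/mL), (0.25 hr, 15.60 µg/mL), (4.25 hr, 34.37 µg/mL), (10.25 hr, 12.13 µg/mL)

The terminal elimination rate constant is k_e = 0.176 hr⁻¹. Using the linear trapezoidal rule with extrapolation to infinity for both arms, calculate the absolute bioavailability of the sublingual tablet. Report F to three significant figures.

Trapezoidal AUC_0→10.5 (IV):
  [0→0.25]: (75.57+72.32)/2 × 0.25 = 18.48625
  [0.25→6.25]: (72.32+25.16)/2 × 6 = 292.44
  [6.25→7.25]: (25.16+21.10)/2 × 1 = 23.13
  [7.25→7.5]: (21.10+20.19)/2 × 0.25 = 5.16125
  [7.5→10.5]: (20.19+11.91)/2 × 3 = 48.15
  Sum = 387.3675 µg/mL·hr
IV tail: 11.91/0.176 = 67.670; AUC_iv,0→∞ = 387.3675 + 67.670 = 455.0375 µg/mL·hr
Trapezoidal AUC_0→10.25 (sublingual tablet):
  [0→0.25]: (0.00+15.60)/2 × 0.25 = 1.95
  [0.25→4.25]: (15.60+34.37)/2 × 4 = 99.94
  [4.25→10.25]: (34.37+12.13)/2 × 6 = 139.5
  Sum = 241.39 µg/mL·hr
sublingual tablet tail: 12.13/0.176 = 68.920; AUC_ev,0→∞ = 241.39 + 68.920 = 310.31 µg/mL·hr
F = (AUC_ev/D_ev)/(AUC_iv/D_iv) = (310.31/5)/(455.0375/5) = 62.062/91.0075 = 0.6819

F = 0.682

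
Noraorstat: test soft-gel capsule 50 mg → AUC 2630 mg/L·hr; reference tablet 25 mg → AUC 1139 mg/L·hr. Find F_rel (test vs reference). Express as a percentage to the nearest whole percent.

F_rel = 115%

F_rel = (AUC_test/D_test) / (AUC_ref/D_ref)
      = (2630/50) / (1139/25)
      = 52.6 / 45.56 = 1.1545 = 115.45%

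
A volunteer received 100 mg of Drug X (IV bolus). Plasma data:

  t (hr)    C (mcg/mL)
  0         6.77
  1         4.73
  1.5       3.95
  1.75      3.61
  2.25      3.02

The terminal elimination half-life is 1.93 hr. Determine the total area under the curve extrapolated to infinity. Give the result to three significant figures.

AUC = 18.9 mcg/mL·hr

Trapezoidal AUC_0→2.25:
  [0→1]: (6.77+4.73)/2 × 1 = 5.75
  [1→1.5]: (4.73+3.95)/2 × 0.5 = 2.17
  [1.5→1.75]: (3.95+3.61)/2 × 0.25 = 0.945
  [1.75→2.25]: (3.61+3.02)/2 × 0.5 = 1.6575
  Sum = 10.5225 mcg/mL·hr
k_e = ln2 / t½ = 0.693147 / 1.93 = 0.3591 hr^-1
Extrapolated tail: C_last / k_e = 3.02 / 0.3591 = 8.410
AUC_0→∞ = 10.5225 + 8.410 = 18.9325 mcg/mL·hr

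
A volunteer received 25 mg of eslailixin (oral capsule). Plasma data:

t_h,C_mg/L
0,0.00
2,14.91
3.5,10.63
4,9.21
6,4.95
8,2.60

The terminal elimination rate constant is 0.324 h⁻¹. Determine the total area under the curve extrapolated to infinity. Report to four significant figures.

Trapezoidal AUC_0→8:
  [0→2]: (0.00+14.91)/2 × 2 = 14.91
  [2→3.5]: (14.91+10.63)/2 × 1.5 = 19.155
  [3.5→4]: (10.63+9.21)/2 × 0.5 = 4.96
  [4→6]: (9.21+4.95)/2 × 2 = 14.16
  [6→8]: (4.95+2.60)/2 × 2 = 7.55
  Sum = 60.735 mg/L·h
Extrapolated tail: C_last / k_e = 2.60 / 0.324 = 8.025
AUC_0→∞ = 60.735 + 8.025 = 68.76 mg/L·h

AUC = 68.76 mg/L·h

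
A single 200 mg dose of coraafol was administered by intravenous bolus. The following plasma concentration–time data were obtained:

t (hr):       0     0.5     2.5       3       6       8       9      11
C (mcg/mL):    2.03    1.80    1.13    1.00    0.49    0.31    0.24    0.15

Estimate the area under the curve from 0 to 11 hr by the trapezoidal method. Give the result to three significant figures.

Trapezoidal AUC_0→11:
  [0→0.5]: (2.03+1.80)/2 × 0.5 = 0.9575
  [0.5→2.5]: (1.80+1.13)/2 × 2 = 2.93
  [2.5→3]: (1.13+1.00)/2 × 0.5 = 0.5325
  [3→6]: (1.00+0.49)/2 × 3 = 2.235
  [6→8]: (0.49+0.31)/2 × 2 = 0.8
  [8→9]: (0.31+0.24)/2 × 1 = 0.275
  [9→11]: (0.24+0.15)/2 × 2 = 0.39
  Sum = 8.12 mcg/mL·hr

AUC = 8.12 mcg/mL·hr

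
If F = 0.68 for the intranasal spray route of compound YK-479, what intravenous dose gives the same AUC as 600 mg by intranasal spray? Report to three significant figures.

Systemic exposure from an extravascular dose = F × D_ev, so the equivalent IV dose is F × D_ev.
D_iv = F × D_ev = 0.68 × 600 = 408 mg

D_iv = 408 mg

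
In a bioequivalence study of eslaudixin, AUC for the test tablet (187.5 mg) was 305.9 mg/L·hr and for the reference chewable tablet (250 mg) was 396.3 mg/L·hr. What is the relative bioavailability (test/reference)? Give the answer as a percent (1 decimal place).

F_rel = 102.9%

F_rel = (AUC_test/D_test) / (AUC_ref/D_ref)
      = (305.9/187.5) / (396.3/250)
      = 1.63147 / 1.5852 = 1.0292 = 102.92%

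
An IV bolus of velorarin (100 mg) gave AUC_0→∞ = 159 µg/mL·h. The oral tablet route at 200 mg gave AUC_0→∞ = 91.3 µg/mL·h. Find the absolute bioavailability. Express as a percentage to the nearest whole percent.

F = (AUC_ev / D_ev) / (AUC_iv / D_iv)
  = (91.3/200) / (159/100)
  = 0.4565 / 1.59 = 0.2871
  = 28.71%

F = 29%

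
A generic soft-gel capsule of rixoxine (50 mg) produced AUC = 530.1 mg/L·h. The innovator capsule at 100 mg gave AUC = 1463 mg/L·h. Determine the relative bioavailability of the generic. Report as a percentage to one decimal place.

F_rel = 72.5%

F_rel = (AUC_test/D_test) / (AUC_ref/D_ref)
      = (530.1/50) / (1463/100)
      = 10.602 / 14.63 = 0.7247 = 72.47%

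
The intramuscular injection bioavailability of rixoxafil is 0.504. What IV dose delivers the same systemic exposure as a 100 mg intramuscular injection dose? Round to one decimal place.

D_iv = 50.4 mg

Systemic exposure from an extravascular dose = F × D_ev, so the equivalent IV dose is F × D_ev.
D_iv = F × D_ev = 0.504 × 100 = 50.4 mg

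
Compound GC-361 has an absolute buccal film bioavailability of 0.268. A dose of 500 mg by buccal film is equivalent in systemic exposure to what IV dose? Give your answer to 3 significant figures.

D_iv = 134 mg

Systemic exposure from an extravascular dose = F × D_ev, so the equivalent IV dose is F × D_ev.
D_iv = F × D_ev = 0.268 × 500 = 134 mg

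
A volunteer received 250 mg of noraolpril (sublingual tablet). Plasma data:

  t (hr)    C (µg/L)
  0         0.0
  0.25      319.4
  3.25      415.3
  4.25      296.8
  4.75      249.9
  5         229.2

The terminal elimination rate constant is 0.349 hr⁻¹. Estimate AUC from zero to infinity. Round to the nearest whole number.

AUC = 2351 µg/L·hr

Trapezoidal AUC_0→5:
  [0→0.25]: (0.0+319.4)/2 × 0.25 = 39.925
  [0.25→3.25]: (319.4+415.3)/2 × 3 = 1102.05
  [3.25→4.25]: (415.3+296.8)/2 × 1 = 356.05
  [4.25→4.75]: (296.8+249.9)/2 × 0.5 = 136.675
  [4.75→5]: (249.9+229.2)/2 × 0.25 = 59.8875
  Sum = 1694.5875 µg/L·hr
Extrapolated tail: C_last / k_e = 229.2 / 0.349 = 656.734
AUC_0→∞ = 1694.5875 + 656.734 = 2351.3215 µg/L·hr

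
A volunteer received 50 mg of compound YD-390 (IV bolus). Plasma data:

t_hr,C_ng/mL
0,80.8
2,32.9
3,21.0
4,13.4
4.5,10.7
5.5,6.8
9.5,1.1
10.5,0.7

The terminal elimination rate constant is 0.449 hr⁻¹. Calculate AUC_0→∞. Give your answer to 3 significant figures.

Trapezoidal AUC_0→10.5:
  [0→2]: (80.8+32.9)/2 × 2 = 113.7
  [2→3]: (32.9+21.0)/2 × 1 = 26.95
  [3→4]: (21.0+13.4)/2 × 1 = 17.2
  [4→4.5]: (13.4+10.7)/2 × 0.5 = 6.025
  [4.5→5.5]: (10.7+6.8)/2 × 1 = 8.75
  [5.5→9.5]: (6.8+1.1)/2 × 4 = 15.8
  [9.5→10.5]: (1.1+0.7)/2 × 1 = 0.9
  Sum = 189.325 ng/mL·hr
Extrapolated tail: C_last / k_e = 0.7 / 0.449 = 1.559
AUC_0→∞ = 189.325 + 1.559 = 190.884 ng/mL·hr

AUC = 191 ng/mL·hr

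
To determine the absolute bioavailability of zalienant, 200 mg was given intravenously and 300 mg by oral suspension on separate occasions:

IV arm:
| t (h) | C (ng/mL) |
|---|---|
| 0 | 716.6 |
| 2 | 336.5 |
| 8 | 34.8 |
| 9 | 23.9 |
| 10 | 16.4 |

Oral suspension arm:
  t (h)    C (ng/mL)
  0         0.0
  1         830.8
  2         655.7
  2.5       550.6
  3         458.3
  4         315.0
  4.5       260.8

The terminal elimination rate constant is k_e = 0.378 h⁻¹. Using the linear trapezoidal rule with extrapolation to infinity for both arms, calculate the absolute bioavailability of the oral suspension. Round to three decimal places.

F = 0.865

Trapezoidal AUC_0→10 (IV):
  [0→2]: (716.6+336.5)/2 × 2 = 1053.1
  [2→8]: (336.5+34.8)/2 × 6 = 1113.9
  [8→9]: (34.8+23.9)/2 × 1 = 29.35
  [9→10]: (23.9+16.4)/2 × 1 = 20.15
  Sum = 2216.5 ng/mL·h
IV tail: 16.4/0.378 = 43.386; AUC_iv,0→∞ = 2216.5 + 43.386 = 2259.886 ng/mL·h
Trapezoidal AUC_0→4.5 (oral suspension):
  [0→1]: (0.0+830.8)/2 × 1 = 415.4
  [1→2]: (830.8+655.7)/2 × 1 = 743.25
  [2→2.5]: (655.7+550.6)/2 × 0.5 = 301.575
  [2.5→3]: (550.6+458.3)/2 × 0.5 = 252.225
  [3→4]: (458.3+315.0)/2 × 1 = 386.65
  [4→4.5]: (315.0+260.8)/2 × 0.5 = 143.95
  Sum = 2243.05 ng/mL·h
oral suspension tail: 260.8/0.378 = 689.947; AUC_ev,0→∞ = 2243.05 + 689.947 = 2932.997 ng/mL·h
F = (AUC_ev/D_ev)/(AUC_iv/D_iv) = (2932.997/300)/(2259.886/200) = 9.77666/11.29943 = 0.8652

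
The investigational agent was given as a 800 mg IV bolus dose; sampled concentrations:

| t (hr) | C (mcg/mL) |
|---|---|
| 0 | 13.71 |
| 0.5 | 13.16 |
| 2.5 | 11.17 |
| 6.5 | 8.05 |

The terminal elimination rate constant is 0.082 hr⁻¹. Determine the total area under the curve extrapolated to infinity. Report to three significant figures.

Trapezoidal AUC_0→6.5:
  [0→0.5]: (13.71+13.16)/2 × 0.5 = 6.7175
  [0.5→2.5]: (13.16+11.17)/2 × 2 = 24.33
  [2.5→6.5]: (11.17+8.05)/2 × 4 = 38.44
  Sum = 69.4875 mcg/mL·hr
Extrapolated tail: C_last / k_e = 8.05 / 0.082 = 98.171
AUC_0→∞ = 69.4875 + 98.171 = 167.6585 mcg/mL·hr

AUC = 168 mcg/mL·hr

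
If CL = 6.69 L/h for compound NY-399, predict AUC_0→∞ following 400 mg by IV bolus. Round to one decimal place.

AUC = 59.8 mg/L·h

AUC_0→∞ = Dose_iv / CL
        = 400 / 6.69 = 59.7907 mg/L·h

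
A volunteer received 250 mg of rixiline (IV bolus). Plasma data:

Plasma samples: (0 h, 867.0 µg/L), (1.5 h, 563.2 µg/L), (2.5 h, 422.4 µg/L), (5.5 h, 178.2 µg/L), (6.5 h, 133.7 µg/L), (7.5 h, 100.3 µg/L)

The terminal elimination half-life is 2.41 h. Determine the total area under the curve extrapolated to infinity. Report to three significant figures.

AUC = 3090 µg/L·h

Trapezoidal AUC_0→7.5:
  [0→1.5]: (867.0+563.2)/2 × 1.5 = 1072.65
  [1.5→2.5]: (563.2+422.4)/2 × 1 = 492.8
  [2.5→5.5]: (422.4+178.2)/2 × 3 = 900.9
  [5.5→6.5]: (178.2+133.7)/2 × 1 = 155.95
  [6.5→7.5]: (133.7+100.3)/2 × 1 = 117.0
  Sum = 2739.3 µg/L·h
k_e = ln2 / t½ = 0.693147 / 2.41 = 0.2876 h^-1
Extrapolated tail: C_last / k_e = 100.3 / 0.2876 = 348.748
AUC_0→∞ = 2739.3 + 348.748 = 3088.048 µg/L·h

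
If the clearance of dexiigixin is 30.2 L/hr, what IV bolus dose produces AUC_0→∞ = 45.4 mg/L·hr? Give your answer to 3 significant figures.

Dose = 1370 mg

Dose_iv = CL × AUC_0→∞
     = 30.2 × 45.4 = 1371.08 mg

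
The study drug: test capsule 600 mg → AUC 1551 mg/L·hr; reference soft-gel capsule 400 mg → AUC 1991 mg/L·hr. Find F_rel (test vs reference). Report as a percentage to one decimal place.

F_rel = 51.9%

F_rel = (AUC_test/D_test) / (AUC_ref/D_ref)
      = (1551/600) / (1991/400)
      = 2.585 / 4.9775 = 0.5193 = 51.93%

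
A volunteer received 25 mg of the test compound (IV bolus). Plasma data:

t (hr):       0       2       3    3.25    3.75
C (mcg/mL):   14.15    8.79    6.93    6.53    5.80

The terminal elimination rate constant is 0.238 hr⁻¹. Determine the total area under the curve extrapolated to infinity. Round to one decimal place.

Trapezoidal AUC_0→3.75:
  [0→2]: (14.15+8.79)/2 × 2 = 22.94
  [2→3]: (8.79+6.93)/2 × 1 = 7.86
  [3→3.25]: (6.93+6.53)/2 × 0.25 = 1.6825
  [3.25→3.75]: (6.53+5.80)/2 × 0.5 = 3.0825
  Sum = 35.565 mcg/mL·hr
Extrapolated tail: C_last / k_e = 5.80 / 0.238 = 24.370
AUC_0→∞ = 35.565 + 24.370 = 59.935 mcg/mL·hr

AUC = 59.9 mcg/mL·hr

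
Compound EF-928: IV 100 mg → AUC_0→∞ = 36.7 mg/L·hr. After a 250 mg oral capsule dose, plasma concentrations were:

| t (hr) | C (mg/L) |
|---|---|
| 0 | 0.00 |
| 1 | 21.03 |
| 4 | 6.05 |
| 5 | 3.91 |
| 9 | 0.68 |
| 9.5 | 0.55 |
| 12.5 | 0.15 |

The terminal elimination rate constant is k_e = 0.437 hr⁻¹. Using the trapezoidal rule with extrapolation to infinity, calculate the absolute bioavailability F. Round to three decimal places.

Trapezoidal AUC_0→12.5 (oral capsule):
  [0→1]: (0.00+21.03)/2 × 1 = 10.515
  [1→4]: (21.03+6.05)/2 × 3 = 40.62
  [4→5]: (6.05+3.91)/2 × 1 = 4.98
  [5→9]: (3.91+0.68)/2 × 4 = 9.18
  [9→9.5]: (0.68+0.55)/2 × 0.5 = 0.3075
  [9.5→12.5]: (0.55+0.15)/2 × 3 = 1.05
  Sum = 66.6525 mg/L·hr
Tail: C_last/k_e = 0.15/0.437 = 0.343
AUC_0→∞ (oral capsule) = 66.6525 + 0.343 = 66.9955 mg/L·hr
F = (AUC_ev/D_ev)/(AUC_iv/D_iv) = (66.9955/250)/(36.7/100) = 0.267982/0.367 = 0.7302

F = 0.730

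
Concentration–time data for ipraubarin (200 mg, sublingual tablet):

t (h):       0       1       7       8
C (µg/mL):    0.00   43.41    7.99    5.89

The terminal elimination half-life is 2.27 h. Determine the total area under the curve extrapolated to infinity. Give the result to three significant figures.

AUC = 202 µg/mL·h

Trapezoidal AUC_0→8:
  [0→1]: (0.00+43.41)/2 × 1 = 21.705
  [1→7]: (43.41+7.99)/2 × 6 = 154.2
  [7→8]: (7.99+5.89)/2 × 1 = 6.94
  Sum = 182.845 µg/mL·h
k_e = ln2 / t½ = 0.693147 / 2.27 = 0.3054 h^-1
Extrapolated tail: C_last / k_e = 5.89 / 0.3054 = 19.286
AUC_0→∞ = 182.845 + 19.286 = 202.131 µg/mL·h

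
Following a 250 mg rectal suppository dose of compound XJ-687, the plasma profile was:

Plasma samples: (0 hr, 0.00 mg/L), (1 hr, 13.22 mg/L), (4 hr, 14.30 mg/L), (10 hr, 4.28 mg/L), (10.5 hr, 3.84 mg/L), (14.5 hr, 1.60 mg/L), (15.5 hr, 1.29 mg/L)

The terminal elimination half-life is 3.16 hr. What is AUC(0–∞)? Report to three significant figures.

AUC = 124 mg/L·hr

Trapezoidal AUC_0→15.5:
  [0→1]: (0.00+13.22)/2 × 1 = 6.61
  [1→4]: (13.22+14.30)/2 × 3 = 41.28
  [4→10]: (14.30+4.28)/2 × 6 = 55.74
  [10→10.5]: (4.28+3.84)/2 × 0.5 = 2.03
  [10.5→14.5]: (3.84+1.60)/2 × 4 = 10.88
  [14.5→15.5]: (1.60+1.29)/2 × 1 = 1.445
  Sum = 117.985 mg/L·hr
k_e = ln2 / t½ = 0.693147 / 3.16 = 0.2194 hr^-1
Extrapolated tail: C_last / k_e = 1.29 / 0.2194 = 5.880
AUC_0→∞ = 117.985 + 5.880 = 123.865 mg/L·hr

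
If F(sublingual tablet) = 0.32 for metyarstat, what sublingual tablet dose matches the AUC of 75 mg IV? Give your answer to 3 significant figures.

For equal systemic exposure: F × D_ev = D_iv
D_ev = D_iv / F = 75 / 0.32 = 234.375 mg

D_sublingual = 234 mg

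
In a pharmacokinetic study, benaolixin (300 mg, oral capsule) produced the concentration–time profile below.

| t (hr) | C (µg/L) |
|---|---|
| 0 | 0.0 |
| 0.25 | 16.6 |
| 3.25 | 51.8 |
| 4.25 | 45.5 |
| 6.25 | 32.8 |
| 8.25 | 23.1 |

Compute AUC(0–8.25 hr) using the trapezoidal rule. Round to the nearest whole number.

Trapezoidal AUC_0→8.25:
  [0→0.25]: (0.0+16.6)/2 × 0.25 = 2.075
  [0.25→3.25]: (16.6+51.8)/2 × 3 = 102.6
  [3.25→4.25]: (51.8+45.5)/2 × 1 = 48.65
  [4.25→6.25]: (45.5+32.8)/2 × 2 = 78.3
  [6.25→8.25]: (32.8+23.1)/2 × 2 = 55.9
  Sum = 287.525 µg/L·hr

AUC = 288 µg/L·hr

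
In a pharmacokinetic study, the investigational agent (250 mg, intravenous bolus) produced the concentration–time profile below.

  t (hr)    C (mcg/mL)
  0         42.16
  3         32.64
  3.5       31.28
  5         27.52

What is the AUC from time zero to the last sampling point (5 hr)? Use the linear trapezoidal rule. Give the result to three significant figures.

AUC = 172 mcg/mL·hr

Trapezoidal AUC_0→5:
  [0→3]: (42.16+32.64)/2 × 3 = 112.2
  [3→3.5]: (32.64+31.28)/2 × 0.5 = 15.98
  [3.5→5]: (31.28+27.52)/2 × 1.5 = 44.1
  Sum = 172.28 mcg/mL·hr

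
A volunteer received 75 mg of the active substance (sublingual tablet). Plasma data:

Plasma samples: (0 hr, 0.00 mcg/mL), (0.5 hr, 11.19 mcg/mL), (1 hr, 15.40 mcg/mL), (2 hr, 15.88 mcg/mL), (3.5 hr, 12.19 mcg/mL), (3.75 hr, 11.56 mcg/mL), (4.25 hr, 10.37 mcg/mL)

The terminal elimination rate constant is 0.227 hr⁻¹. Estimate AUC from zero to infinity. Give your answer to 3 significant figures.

AUC = 100 mcg/mL·hr

Trapezoidal AUC_0→4.25:
  [0→0.5]: (0.00+11.19)/2 × 0.5 = 2.7975
  [0.5→1]: (11.19+15.40)/2 × 0.5 = 6.6475
  [1→2]: (15.40+15.88)/2 × 1 = 15.64
  [2→3.5]: (15.88+12.19)/2 × 1.5 = 21.0525
  [3.5→3.75]: (12.19+11.56)/2 × 0.25 = 2.96875
  [3.75→4.25]: (11.56+10.37)/2 × 0.5 = 5.4825
  Sum = 54.58875 mcg/mL·hr
Extrapolated tail: C_last / k_e = 10.37 / 0.227 = 45.683
AUC_0→∞ = 54.58875 + 45.683 = 100.27175 mcg/mL·hr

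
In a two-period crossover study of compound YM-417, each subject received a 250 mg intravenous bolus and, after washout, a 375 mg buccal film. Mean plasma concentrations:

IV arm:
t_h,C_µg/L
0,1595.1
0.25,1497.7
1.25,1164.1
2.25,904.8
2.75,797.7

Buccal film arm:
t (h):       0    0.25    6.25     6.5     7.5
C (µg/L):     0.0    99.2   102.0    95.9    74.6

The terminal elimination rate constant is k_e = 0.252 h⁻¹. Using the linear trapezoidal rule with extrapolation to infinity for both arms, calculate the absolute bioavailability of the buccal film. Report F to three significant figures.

F = 0.107

Trapezoidal AUC_0→2.75 (IV):
  [0→0.25]: (1595.1+1497.7)/2 × 0.25 = 386.6
  [0.25→1.25]: (1497.7+1164.1)/2 × 1 = 1330.9
  [1.25→2.25]: (1164.1+904.8)/2 × 1 = 1034.45
  [2.25→2.75]: (904.8+797.7)/2 × 0.5 = 425.625
  Sum = 3177.575 µg/L·h
IV tail: 797.7/0.252 = 3165.476; AUC_iv,0→∞ = 3177.575 + 3165.476 = 6343.051 µg/L·h
Trapezoidal AUC_0→7.5 (buccal film):
  [0→0.25]: (0.0+99.2)/2 × 0.25 = 12.4
  [0.25→6.25]: (99.2+102.0)/2 × 6 = 603.6
  [6.25→6.5]: (102.0+95.9)/2 × 0.25 = 24.7375
  [6.5→7.5]: (95.9+74.6)/2 × 1 = 85.25
  Sum = 725.9875 µg/L·h
buccal film tail: 74.6/0.252 = 296.032; AUC_ev,0→∞ = 725.9875 + 296.032 = 1022.0195 µg/L·h
F = (AUC_ev/D_ev)/(AUC_iv/D_iv) = (1022.0195/375)/(6343.051/250) = 2.72539/25.372204 = 0.1074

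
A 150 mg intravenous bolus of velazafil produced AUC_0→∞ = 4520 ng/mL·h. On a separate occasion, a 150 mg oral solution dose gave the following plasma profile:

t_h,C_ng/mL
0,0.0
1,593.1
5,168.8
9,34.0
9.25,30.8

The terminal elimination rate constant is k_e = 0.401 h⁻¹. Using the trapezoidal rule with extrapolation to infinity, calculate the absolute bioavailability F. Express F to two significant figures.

F = 0.51

Trapezoidal AUC_0→9.25 (oral solution):
  [0→1]: (0.0+593.1)/2 × 1 = 296.55
  [1→5]: (593.1+168.8)/2 × 4 = 1523.8
  [5→9]: (168.8+34.0)/2 × 4 = 405.6
  [9→9.25]: (34.0+30.8)/2 × 0.25 = 8.1
  Sum = 2234.05 ng/mL·h
Tail: C_last/k_e = 30.8/0.401 = 76.808
AUC_0→∞ (oral solution) = 2234.05 + 76.808 = 2310.858 ng/mL·h
F = (AUC_ev/D_ev)/(AUC_iv/D_iv) = (2310.858/150)/(4520/150) = 15.40572/30.1333 = 0.5113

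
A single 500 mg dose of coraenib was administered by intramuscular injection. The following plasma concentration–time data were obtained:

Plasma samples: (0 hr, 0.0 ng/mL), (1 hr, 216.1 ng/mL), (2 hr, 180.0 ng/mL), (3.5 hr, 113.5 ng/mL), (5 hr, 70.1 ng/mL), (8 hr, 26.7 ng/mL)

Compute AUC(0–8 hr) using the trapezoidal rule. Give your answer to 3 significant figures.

Trapezoidal AUC_0→8:
  [0→1]: (0.0+216.1)/2 × 1 = 108.05
  [1→2]: (216.1+180.0)/2 × 1 = 198.05
  [2→3.5]: (180.0+113.5)/2 × 1.5 = 220.125
  [3.5→5]: (113.5+70.1)/2 × 1.5 = 137.7
  [5→8]: (70.1+26.7)/2 × 3 = 145.2
  Sum = 809.125 ng/mL·hr

AUC = 809 ng/mL·hr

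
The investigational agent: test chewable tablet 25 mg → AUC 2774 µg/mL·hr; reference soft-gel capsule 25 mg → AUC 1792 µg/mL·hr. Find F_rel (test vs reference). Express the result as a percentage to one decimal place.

F_rel = 154.8%

F_rel = (AUC_test/D_test) / (AUC_ref/D_ref)
      = (2774/25) / (1792/25)
      = 110.96 / 71.68 = 1.5480 = 154.80%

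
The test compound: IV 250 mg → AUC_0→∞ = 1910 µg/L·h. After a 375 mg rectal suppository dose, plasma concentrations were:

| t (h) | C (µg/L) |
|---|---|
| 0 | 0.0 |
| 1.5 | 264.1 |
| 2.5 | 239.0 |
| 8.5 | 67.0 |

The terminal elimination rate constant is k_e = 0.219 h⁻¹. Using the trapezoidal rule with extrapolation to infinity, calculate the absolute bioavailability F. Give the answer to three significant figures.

Trapezoidal AUC_0→8.5 (rectal suppository):
  [0→1.5]: (0.0+264.1)/2 × 1.5 = 198.075
  [1.5→2.5]: (264.1+239.0)/2 × 1 = 251.55
  [2.5→8.5]: (239.0+67.0)/2 × 6 = 918.0
  Sum = 1367.625 µg/L·h
Tail: C_last/k_e = 67.0/0.219 = 305.936
AUC_0→∞ (rectal suppository) = 1367.625 + 305.936 = 1673.561 µg/L·h
F = (AUC_ev/D_ev)/(AUC_iv/D_iv) = (1673.561/375)/(1910/250) = 4.46283/7.64 = 0.5841

F = 0.584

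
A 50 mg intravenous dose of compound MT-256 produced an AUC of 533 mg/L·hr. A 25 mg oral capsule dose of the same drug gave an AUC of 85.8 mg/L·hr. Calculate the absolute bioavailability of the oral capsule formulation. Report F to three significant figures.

F = 0.322

F = (AUC_ev / D_ev) / (AUC_iv / D_iv)
  = (85.8/25) / (533/50)
  = 3.432 / 10.66 = 0.3220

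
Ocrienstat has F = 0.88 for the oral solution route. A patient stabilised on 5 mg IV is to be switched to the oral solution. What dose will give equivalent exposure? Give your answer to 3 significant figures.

For equal systemic exposure: F × D_ev = D_iv
D_ev = D_iv / F = 5 / 0.88 = 5.68182 mg

D_oral = 5.68 mg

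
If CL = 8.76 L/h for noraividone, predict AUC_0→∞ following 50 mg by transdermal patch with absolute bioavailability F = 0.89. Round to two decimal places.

AUC_0→∞ = F × Dose / CL
        = 0.89 × 50 / 8.76 = 5.07991 mg/L·h

AUC = 5.08 mg/L·h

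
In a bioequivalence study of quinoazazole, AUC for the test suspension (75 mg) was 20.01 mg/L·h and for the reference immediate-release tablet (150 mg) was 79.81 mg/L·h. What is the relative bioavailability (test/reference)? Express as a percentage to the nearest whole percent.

F_rel = (AUC_test/D_test) / (AUC_ref/D_ref)
      = (20.01/75) / (79.81/150)
      = 0.2668 / 0.532067 = 0.5014 = 50.14%

F_rel = 50%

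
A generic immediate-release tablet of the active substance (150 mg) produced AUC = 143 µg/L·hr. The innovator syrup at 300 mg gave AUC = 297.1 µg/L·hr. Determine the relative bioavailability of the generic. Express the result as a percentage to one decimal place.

F_rel = (AUC_test/D_test) / (AUC_ref/D_ref)
      = (143/150) / (297.1/300)
      = 0.953333 / 0.990333 = 0.9626 = 96.26%

F_rel = 96.3%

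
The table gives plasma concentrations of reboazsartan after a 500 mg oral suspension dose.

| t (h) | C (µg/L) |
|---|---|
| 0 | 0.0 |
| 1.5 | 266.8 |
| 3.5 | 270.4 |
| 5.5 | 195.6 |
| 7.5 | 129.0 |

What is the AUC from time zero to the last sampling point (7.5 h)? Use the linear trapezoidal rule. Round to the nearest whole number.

Trapezoidal AUC_0→7.5:
  [0→1.5]: (0.0+266.8)/2 × 1.5 = 200.1
  [1.5→3.5]: (266.8+270.4)/2 × 2 = 537.2
  [3.5→5.5]: (270.4+195.6)/2 × 2 = 466.0
  [5.5→7.5]: (195.6+129.0)/2 × 2 = 324.6
  Sum = 1527.9 µg/L·h

AUC = 1528 µg/L·h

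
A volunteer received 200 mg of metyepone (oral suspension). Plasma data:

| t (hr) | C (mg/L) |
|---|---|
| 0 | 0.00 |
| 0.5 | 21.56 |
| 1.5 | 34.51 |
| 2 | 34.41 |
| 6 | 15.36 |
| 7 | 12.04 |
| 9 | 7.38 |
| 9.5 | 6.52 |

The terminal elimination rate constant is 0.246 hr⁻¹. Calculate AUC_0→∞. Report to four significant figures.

Trapezoidal AUC_0→9.5:
  [0→0.5]: (0.00+21.56)/2 × 0.5 = 5.39
  [0.5→1.5]: (21.56+34.51)/2 × 1 = 28.035
  [1.5→2]: (34.51+34.41)/2 × 0.5 = 17.23
  [2→6]: (34.41+15.36)/2 × 4 = 99.54
  [6→7]: (15.36+12.04)/2 × 1 = 13.7
  [7→9]: (12.04+7.38)/2 × 2 = 19.42
  [9→9.5]: (7.38+6.52)/2 × 0.5 = 3.475
  Sum = 186.79 mg/L·hr
Extrapolated tail: C_last / k_e = 6.52 / 0.246 = 26.504
AUC_0→∞ = 186.79 + 26.504 = 213.294 mg/L·hr

AUC = 213.3 mg/L·hr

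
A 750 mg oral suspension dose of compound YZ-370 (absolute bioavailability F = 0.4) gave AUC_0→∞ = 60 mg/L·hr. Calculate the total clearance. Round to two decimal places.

CL = 5.00 L/hr

CL = F × Dose / AUC_0→∞
   = 0.4 × 750 / 60 = 5 L/hr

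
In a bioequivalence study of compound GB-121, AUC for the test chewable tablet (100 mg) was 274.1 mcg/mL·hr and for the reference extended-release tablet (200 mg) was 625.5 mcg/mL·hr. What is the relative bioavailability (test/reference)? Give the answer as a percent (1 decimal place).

F_rel = 87.6%

F_rel = (AUC_test/D_test) / (AUC_ref/D_ref)
      = (274.1/100) / (625.5/200)
      = 2.741 / 3.1275 = 0.8764 = 87.64%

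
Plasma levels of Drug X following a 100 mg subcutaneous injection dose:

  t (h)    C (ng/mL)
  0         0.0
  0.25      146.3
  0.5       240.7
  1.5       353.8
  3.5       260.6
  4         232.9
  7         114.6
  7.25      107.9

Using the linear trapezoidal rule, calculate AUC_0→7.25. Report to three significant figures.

Trapezoidal AUC_0→7.25:
  [0→0.25]: (0.0+146.3)/2 × 0.25 = 18.2875
  [0.25→0.5]: (146.3+240.7)/2 × 0.25 = 48.375
  [0.5→1.5]: (240.7+353.8)/2 × 1 = 297.25
  [1.5→3.5]: (353.8+260.6)/2 × 2 = 614.4
  [3.5→4]: (260.6+232.9)/2 × 0.5 = 123.375
  [4→7]: (232.9+114.6)/2 × 3 = 521.25
  [7→7.25]: (114.6+107.9)/2 × 0.25 = 27.8125
  Sum = 1650.75 ng/mL·h

AUC = 1650 ng/mL·h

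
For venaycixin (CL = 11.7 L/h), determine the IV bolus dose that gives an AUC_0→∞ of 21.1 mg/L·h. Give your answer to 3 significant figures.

Dose = 247 mg

Dose_iv = CL × AUC_0→∞
     = 11.7 × 21.1 = 246.87 mg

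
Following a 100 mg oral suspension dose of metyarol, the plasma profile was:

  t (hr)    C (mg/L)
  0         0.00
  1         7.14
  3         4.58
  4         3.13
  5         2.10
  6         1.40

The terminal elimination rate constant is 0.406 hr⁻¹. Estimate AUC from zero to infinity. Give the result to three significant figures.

AUC = 27.0 mg/L·hr

Trapezoidal AUC_0→6:
  [0→1]: (0.00+7.14)/2 × 1 = 3.57
  [1→3]: (7.14+4.58)/2 × 2 = 11.72
  [3→4]: (4.58+3.13)/2 × 1 = 3.855
  [4→5]: (3.13+2.10)/2 × 1 = 2.615
  [5→6]: (2.10+1.40)/2 × 1 = 1.75
  Sum = 23.51 mg/L·hr
Extrapolated tail: C_last / k_e = 1.40 / 0.406 = 3.448
AUC_0→∞ = 23.51 + 3.448 = 26.958 mg/L·hr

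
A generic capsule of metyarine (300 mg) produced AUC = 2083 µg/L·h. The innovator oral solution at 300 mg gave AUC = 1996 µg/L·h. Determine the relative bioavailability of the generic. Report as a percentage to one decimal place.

F_rel = 104.4%

F_rel = (AUC_test/D_test) / (AUC_ref/D_ref)
      = (2083/300) / (1996/300)
      = 6.94333 / 6.65333 = 1.0436 = 104.36%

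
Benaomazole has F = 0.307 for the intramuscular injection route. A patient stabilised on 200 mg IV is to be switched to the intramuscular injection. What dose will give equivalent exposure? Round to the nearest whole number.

For equal systemic exposure: F × D_ev = D_iv
D_ev = D_iv / F = 200 / 0.307 = 651.466 mg

D_intramuscular = 651 mg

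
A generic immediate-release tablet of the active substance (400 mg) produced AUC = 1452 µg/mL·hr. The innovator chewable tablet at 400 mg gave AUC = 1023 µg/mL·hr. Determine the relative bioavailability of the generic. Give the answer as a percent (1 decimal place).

F_rel = 141.9%

F_rel = (AUC_test/D_test) / (AUC_ref/D_ref)
      = (1452/400) / (1023/400)
      = 3.63 / 2.5575 = 1.4194 = 141.94%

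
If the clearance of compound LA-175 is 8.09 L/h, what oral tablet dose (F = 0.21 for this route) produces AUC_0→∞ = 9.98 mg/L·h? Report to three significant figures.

Dose = 384 mg

Dose = CL × AUC_0→∞ / F
     = 8.09 × 9.98 / 0.21 = 384.468 mg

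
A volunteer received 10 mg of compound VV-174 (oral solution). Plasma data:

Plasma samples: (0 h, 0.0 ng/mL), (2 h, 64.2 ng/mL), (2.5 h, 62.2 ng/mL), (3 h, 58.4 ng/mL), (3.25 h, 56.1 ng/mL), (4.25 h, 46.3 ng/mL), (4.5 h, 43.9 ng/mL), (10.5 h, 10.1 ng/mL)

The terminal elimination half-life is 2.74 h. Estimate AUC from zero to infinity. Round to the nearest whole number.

AUC = 405 ng/mL·h

Trapezoidal AUC_0→10.5:
  [0→2]: (0.0+64.2)/2 × 2 = 64.2
  [2→2.5]: (64.2+62.2)/2 × 0.5 = 31.6
  [2.5→3]: (62.2+58.4)/2 × 0.5 = 30.15
  [3→3.25]: (58.4+56.1)/2 × 0.25 = 14.3125
  [3.25→4.25]: (56.1+46.3)/2 × 1 = 51.2
  [4.25→4.5]: (46.3+43.9)/2 × 0.25 = 11.275
  [4.5→10.5]: (43.9+10.1)/2 × 6 = 162.0
  Sum = 364.7375 ng/mL·h
k_e = ln2 / t½ = 0.693147 / 2.74 = 0.2530 h^-1
Extrapolated tail: C_last / k_e = 10.1 / 0.253 = 39.921
AUC_0→∞ = 364.7375 + 39.921 = 404.6585 ng/mL·h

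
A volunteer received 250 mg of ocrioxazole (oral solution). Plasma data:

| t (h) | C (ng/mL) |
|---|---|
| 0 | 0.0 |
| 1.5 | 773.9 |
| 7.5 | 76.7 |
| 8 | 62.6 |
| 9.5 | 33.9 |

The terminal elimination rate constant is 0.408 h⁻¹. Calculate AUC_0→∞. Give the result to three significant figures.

Trapezoidal AUC_0→9.5:
  [0→1.5]: (0.0+773.9)/2 × 1.5 = 580.425
  [1.5→7.5]: (773.9+76.7)/2 × 6 = 2551.8
  [7.5→8]: (76.7+62.6)/2 × 0.5 = 34.825
  [8→9.5]: (62.6+33.9)/2 × 1.5 = 72.375
  Sum = 3239.425 ng/mL·h
Extrapolated tail: C_last / k_e = 33.9 / 0.408 = 83.088
AUC_0→∞ = 3239.425 + 83.088 = 3322.513 ng/mL·h

AUC = 3320 ng/mL·h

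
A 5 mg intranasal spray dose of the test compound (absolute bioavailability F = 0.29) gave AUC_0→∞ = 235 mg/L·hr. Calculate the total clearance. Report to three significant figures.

CL = F × Dose / AUC_0→∞
   = 0.29 × 5 / 235 = 0.00617021 L/hr

CL = 0.00617 L/hr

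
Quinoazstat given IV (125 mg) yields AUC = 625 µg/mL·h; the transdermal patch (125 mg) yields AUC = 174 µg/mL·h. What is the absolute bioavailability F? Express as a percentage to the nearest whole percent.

F = 28%

F = (AUC_ev / D_ev) / (AUC_iv / D_iv)
  = (174/125) / (625/125)
  = 1.392 / 5 = 0.2784
  = 27.84%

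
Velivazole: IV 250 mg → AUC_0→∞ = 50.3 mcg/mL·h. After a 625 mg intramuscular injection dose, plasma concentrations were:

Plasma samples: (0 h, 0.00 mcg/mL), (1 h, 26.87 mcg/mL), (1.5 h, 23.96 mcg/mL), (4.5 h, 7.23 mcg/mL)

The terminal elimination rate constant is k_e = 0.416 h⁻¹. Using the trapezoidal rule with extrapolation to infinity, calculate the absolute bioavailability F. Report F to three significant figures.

Trapezoidal AUC_0→4.5 (intramuscular injection):
  [0→1]: (0.00+26.87)/2 × 1 = 13.435
  [1→1.5]: (26.87+23.96)/2 × 0.5 = 12.7075
  [1.5→4.5]: (23.96+7.23)/2 × 3 = 46.785
  Sum = 72.9275 mcg/mL·h
Tail: C_last/k_e = 7.23/0.416 = 17.380
AUC_0→∞ (intramuscular injection) = 72.9275 + 17.380 = 90.3075 mcg/mL·h
F = (AUC_ev/D_ev)/(AUC_iv/D_iv) = (90.3075/625)/(50.3/250) = 0.144492/0.2012 = 0.7182

F = 0.718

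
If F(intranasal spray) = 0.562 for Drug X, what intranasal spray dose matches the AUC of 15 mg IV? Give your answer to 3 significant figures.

For equal systemic exposure: F × D_ev = D_iv
D_ev = D_iv / F = 15 / 0.562 = 26.6904 mg

D_intranasal = 26.7 mg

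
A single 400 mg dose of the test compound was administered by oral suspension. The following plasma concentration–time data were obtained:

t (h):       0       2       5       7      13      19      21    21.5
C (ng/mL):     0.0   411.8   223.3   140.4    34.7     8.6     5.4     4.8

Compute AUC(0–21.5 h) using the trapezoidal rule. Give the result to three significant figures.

AUC = 2400 ng/mL·h

Trapezoidal AUC_0→21.5:
  [0→2]: (0.0+411.8)/2 × 2 = 411.8
  [2→5]: (411.8+223.3)/2 × 3 = 952.65
  [5→7]: (223.3+140.4)/2 × 2 = 363.7
  [7→13]: (140.4+34.7)/2 × 6 = 525.3
  [13→19]: (34.7+8.6)/2 × 6 = 129.9
  [19→21]: (8.6+5.4)/2 × 2 = 14.0
  [21→21.5]: (5.4+4.8)/2 × 0.5 = 2.55
  Sum = 2399.9 ng/mL·h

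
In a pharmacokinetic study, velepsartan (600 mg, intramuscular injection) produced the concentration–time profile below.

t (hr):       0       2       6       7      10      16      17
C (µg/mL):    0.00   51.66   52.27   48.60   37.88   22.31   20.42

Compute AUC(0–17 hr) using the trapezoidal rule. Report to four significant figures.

Trapezoidal AUC_0→17:
  [0→2]: (0.00+51.66)/2 × 2 = 51.66
  [2→6]: (51.66+52.27)/2 × 4 = 207.86
  [6→7]: (52.27+48.60)/2 × 1 = 50.435
  [7→10]: (48.60+37.88)/2 × 3 = 129.72
  [10→16]: (37.88+22.31)/2 × 6 = 180.57
  [16→17]: (22.31+20.42)/2 × 1 = 21.365
  Sum = 641.61 µg/mL·hr

AUC = 641.6 µg/mL·hr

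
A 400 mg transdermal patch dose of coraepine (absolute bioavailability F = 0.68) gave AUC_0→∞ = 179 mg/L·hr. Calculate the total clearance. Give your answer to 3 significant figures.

CL = F × Dose / AUC_0→∞
   = 0.68 × 400 / 179 = 1.51955 L/hr

CL = 1.52 L/hr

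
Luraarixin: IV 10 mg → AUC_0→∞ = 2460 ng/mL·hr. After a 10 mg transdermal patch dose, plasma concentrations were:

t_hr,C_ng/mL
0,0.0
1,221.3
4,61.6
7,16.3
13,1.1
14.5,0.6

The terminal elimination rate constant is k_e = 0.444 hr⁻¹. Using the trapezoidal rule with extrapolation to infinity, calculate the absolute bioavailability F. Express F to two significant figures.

F = 0.29

Trapezoidal AUC_0→14.5 (transdermal patch):
  [0→1]: (0.0+221.3)/2 × 1 = 110.65
  [1→4]: (221.3+61.6)/2 × 3 = 424.35
  [4→7]: (61.6+16.3)/2 × 3 = 116.85
  [7→13]: (16.3+1.1)/2 × 6 = 52.2
  [13→14.5]: (1.1+0.6)/2 × 1.5 = 1.275
  Sum = 705.325 ng/mL·hr
Tail: C_last/k_e = 0.6/0.444 = 1.351
AUC_0→∞ (transdermal patch) = 705.325 + 1.351 = 706.676 ng/mL·hr
F = (AUC_ev/D_ev)/(AUC_iv/D_iv) = (706.676/10)/(2460/10) = 70.6676/246 = 0.2873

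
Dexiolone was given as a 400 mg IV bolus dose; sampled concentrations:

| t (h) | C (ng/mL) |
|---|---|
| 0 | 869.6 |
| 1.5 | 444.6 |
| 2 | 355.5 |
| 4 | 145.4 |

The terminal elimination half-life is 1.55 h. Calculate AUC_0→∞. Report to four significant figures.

Trapezoidal AUC_0→4:
  [0→1.5]: (869.6+444.6)/2 × 1.5 = 985.65
  [1.5→2]: (444.6+355.5)/2 × 0.5 = 200.025
  [2→4]: (355.5+145.4)/2 × 2 = 500.9
  Sum = 1686.575 ng/mL·h
k_e = ln2 / t½ = 0.693147 / 1.55 = 0.4472 h^-1
Extrapolated tail: C_last / k_e = 145.4 / 0.4472 = 325.134
AUC_0→∞ = 1686.575 + 325.134 = 2011.709 ng/mL·h

AUC = 2012 ng/mL·h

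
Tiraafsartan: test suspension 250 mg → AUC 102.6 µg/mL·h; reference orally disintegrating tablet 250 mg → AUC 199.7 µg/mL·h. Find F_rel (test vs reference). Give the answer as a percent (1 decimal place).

F_rel = (AUC_test/D_test) / (AUC_ref/D_ref)
      = (102.6/250) / (199.7/250)
      = 0.4104 / 0.7988 = 0.5138 = 51.38%

F_rel = 51.4%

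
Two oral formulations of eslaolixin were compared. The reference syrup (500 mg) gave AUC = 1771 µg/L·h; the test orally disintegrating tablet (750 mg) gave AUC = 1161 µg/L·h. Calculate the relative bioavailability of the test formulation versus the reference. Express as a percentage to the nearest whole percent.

F_rel = 44%

F_rel = (AUC_test/D_test) / (AUC_ref/D_ref)
      = (1161/750) / (1771/500)
      = 1.548 / 3.542 = 0.4370 = 43.70%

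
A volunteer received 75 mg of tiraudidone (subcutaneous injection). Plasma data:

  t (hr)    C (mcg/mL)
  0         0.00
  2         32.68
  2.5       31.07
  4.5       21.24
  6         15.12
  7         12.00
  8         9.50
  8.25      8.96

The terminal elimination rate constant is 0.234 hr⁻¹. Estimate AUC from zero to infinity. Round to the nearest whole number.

Trapezoidal AUC_0→8.25:
  [0→2]: (0.00+32.68)/2 × 2 = 32.68
  [2→2.5]: (32.68+31.07)/2 × 0.5 = 15.9375
  [2.5→4.5]: (31.07+21.24)/2 × 2 = 52.31
  [4.5→6]: (21.24+15.12)/2 × 1.5 = 27.27
  [6→7]: (15.12+12.00)/2 × 1 = 13.56
  [7→8]: (12.00+9.50)/2 × 1 = 10.75
  [8→8.25]: (9.50+8.96)/2 × 0.25 = 2.3075
  Sum = 154.815 mcg/mL·hr
Extrapolated tail: C_last / k_e = 8.96 / 0.234 = 38.291
AUC_0→∞ = 154.815 + 38.291 = 193.106 mcg/mL·hr

AUC = 193 mcg/mL·hr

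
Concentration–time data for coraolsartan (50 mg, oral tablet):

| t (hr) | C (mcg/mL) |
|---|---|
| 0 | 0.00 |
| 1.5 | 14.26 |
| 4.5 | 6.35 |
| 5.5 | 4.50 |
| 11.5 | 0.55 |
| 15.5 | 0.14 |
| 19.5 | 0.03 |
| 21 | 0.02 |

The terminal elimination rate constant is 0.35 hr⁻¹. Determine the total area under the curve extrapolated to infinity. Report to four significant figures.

Trapezoidal AUC_0→21:
  [0→1.5]: (0.00+14.26)/2 × 1.5 = 10.695
  [1.5→4.5]: (14.26+6.35)/2 × 3 = 30.915
  [4.5→5.5]: (6.35+4.50)/2 × 1 = 5.425
  [5.5→11.5]: (4.50+0.55)/2 × 6 = 15.15
  [11.5→15.5]: (0.55+0.14)/2 × 4 = 1.38
  [15.5→19.5]: (0.14+0.03)/2 × 4 = 0.34
  [19.5→21]: (0.03+0.02)/2 × 1.5 = 0.0375
  Sum = 63.9425 mcg/mL·hr
Extrapolated tail: C_last / k_e = 0.02 / 0.35 = 0.057
AUC_0→∞ = 63.9425 + 0.057 = 63.9995 mcg/mL·hr

AUC = 64.00 mcg/mL·hr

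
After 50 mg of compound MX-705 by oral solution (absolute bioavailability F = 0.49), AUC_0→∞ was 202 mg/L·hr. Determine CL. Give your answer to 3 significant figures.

CL = 0.121 L/hr

CL = F × Dose / AUC_0→∞
   = 0.49 × 50 / 202 = 0.121287 L/hr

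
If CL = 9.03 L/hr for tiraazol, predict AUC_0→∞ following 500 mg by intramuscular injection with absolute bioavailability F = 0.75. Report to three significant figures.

AUC_0→∞ = F × Dose / CL
        = 0.75 × 500 / 9.03 = 41.5282 mg/L·hr

AUC = 41.5 mg/L·hr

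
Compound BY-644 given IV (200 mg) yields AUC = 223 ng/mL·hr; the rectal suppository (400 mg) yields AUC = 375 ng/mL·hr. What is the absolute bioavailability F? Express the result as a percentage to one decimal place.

F = (AUC_ev / D_ev) / (AUC_iv / D_iv)
  = (375/400) / (223/200)
  = 0.9375 / 1.115 = 0.8408
  = 84.08%

F = 84.1%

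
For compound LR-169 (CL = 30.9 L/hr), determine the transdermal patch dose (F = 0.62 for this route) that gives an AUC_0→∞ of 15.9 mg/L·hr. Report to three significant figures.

Dose = 792 mg

Dose = CL × AUC_0→∞ / F
     = 30.9 × 15.9 / 0.62 = 792.435 mg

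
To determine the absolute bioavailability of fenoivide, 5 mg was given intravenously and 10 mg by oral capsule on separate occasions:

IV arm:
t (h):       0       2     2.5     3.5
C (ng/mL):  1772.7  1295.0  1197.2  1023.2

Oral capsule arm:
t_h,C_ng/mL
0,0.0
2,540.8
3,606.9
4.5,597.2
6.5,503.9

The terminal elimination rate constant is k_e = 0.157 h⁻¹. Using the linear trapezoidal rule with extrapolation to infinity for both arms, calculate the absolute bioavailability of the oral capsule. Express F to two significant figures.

Trapezoidal AUC_0→3.5 (IV):
  [0→2]: (1772.7+1295.0)/2 × 2 = 3067.7
  [2→2.5]: (1295.0+1197.2)/2 × 0.5 = 623.05
  [2.5→3.5]: (1197.2+1023.2)/2 × 1 = 1110.2
  Sum = 4800.95 ng/mL·h
IV tail: 1023.2/0.157 = 6517.197; AUC_iv,0→∞ = 4800.95 + 6517.197 = 11318.147 ng/mL·h
Trapezoidal AUC_0→6.5 (oral capsule):
  [0→2]: (0.0+540.8)/2 × 2 = 540.8
  [2→3]: (540.8+606.9)/2 × 1 = 573.85
  [3→4.5]: (606.9+597.2)/2 × 1.5 = 903.075
  [4.5→6.5]: (597.2+503.9)/2 × 2 = 1101.1
  Sum = 3118.825 ng/mL·h
oral capsule tail: 503.9/0.157 = 3209.554; AUC_ev,0→∞ = 3118.825 + 3209.554 = 6328.379 ng/mL·h
F = (AUC_ev/D_ev)/(AUC_iv/D_iv) = (6328.379/10)/(11318.147/5) = 632.8379/2263.6294 = 0.2796

F = 0.28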